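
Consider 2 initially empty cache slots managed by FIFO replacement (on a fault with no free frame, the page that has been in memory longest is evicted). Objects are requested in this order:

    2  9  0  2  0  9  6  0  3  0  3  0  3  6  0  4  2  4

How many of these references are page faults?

2: miss, frames [2]
9: miss, frames [2, 9]
0: miss, evict 2, frames [9, 0]
2: miss, evict 9, frames [0, 2]
0: hit
9: miss, evict 0, frames [2, 9]
6: miss, evict 2, frames [9, 6]
0: miss, evict 9, frames [6, 0]
3: miss, evict 6, frames [0, 3]
0: hit
3: hit
0: hit
3: hit
6: miss, evict 0, frames [3, 6]
0: miss, evict 3, frames [6, 0]
4: miss, evict 6, frames [0, 4]
2: miss, evict 0, frames [4, 2]
4: hit
Page faults: 12.

12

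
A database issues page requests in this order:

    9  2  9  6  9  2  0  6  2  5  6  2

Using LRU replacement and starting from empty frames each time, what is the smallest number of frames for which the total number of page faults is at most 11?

f=1: 12 faults
f=2: 10 faults
f=3: 6 faults
f=4: 5 faults
f=5: 5 faults
Smallest f with faults ≤ 11 is 2.

2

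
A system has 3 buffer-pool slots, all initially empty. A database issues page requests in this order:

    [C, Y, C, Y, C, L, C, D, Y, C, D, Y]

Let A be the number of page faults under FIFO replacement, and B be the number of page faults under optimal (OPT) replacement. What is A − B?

Under FIFO: F F . . . F . F . F . F → 6 faults.
Under OPT: F F . . . F . F . . . . → 4 faults.
A − B = 6 − 4 = 2.

2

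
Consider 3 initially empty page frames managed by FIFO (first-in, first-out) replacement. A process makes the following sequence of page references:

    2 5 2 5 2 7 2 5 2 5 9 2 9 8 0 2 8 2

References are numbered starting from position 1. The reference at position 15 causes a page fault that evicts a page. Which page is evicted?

pos 1: 2 -> fault, frames [2]
pos 2: 5 -> fault, frames [2, 5]
pos 3: 2 -> hit
pos 4: 5 -> hit
pos 5: 2 -> hit
pos 6: 7 -> fault, frames [2, 5, 7]
pos 7: 2 -> hit
pos 8: 5 -> hit
pos 9: 2 -> hit
pos 10: 5 -> hit
pos 11: 9 -> fault, evict 2, frames [5, 7, 9]
pos 12: 2 -> fault, evict 5, frames [7, 9, 2]
pos 13: 9 -> hit
pos 14: 8 -> fault, evict 7, frames [9, 2, 8]
pos 15: 0 -> fault, evict 9, frames [2, 8, 0]
At position 15, page 9 is evicted.

9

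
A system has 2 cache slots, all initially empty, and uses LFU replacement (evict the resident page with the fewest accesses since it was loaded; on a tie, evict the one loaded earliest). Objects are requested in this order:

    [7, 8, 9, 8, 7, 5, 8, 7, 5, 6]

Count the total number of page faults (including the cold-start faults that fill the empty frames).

7: miss, frames [7]
8: miss, frames [7, 8]
9: miss, evict 7, frames [8, 9]
8: hit
7: miss, evict 9, frames [8, 7]
5: miss, evict 7, frames [8, 5]
8: hit
7: miss, evict 5, frames [8, 7]
5: miss, evict 7, frames [8, 5]
6: miss, evict 5, frames [8, 6]
Page faults: 8.

8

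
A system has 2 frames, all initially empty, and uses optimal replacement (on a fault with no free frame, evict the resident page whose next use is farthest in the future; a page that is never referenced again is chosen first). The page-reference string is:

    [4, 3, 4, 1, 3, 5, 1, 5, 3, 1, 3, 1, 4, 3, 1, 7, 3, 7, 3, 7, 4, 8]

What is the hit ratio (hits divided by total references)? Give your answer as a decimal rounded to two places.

0.55

4: miss, frames (4)
3: miss, frames (4 3)
4: hit
1: miss, evict 4, frames (3 1)
3: hit
5: miss, evict 3, frames (1 5)
1: hit
5: hit
3: miss, evict 5, frames (1 3)
1: hit
3: hit
1: hit
4: miss, evict 1, frames (3 4)
3: hit
1: miss, evict 4, frames (3 1)
7: miss, evict 1, frames (3 7)
3: hit
7: hit
3: hit
7: hit
4: miss, evict 7, frames (3 4)
8: miss, evict 4, frames (3 8)
Hits: 12 of 22 references → 12/22 = 0.5455.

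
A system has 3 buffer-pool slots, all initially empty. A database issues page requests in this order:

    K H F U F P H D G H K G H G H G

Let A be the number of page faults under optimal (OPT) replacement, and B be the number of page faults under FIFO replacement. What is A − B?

Under OPT: F F F F . F . F F . F . . . . . → 8 faults.
Under FIFO: F F F F . F F F F . F . F . . . → 10 faults.
A − B = 8 − 10 = -2.

-2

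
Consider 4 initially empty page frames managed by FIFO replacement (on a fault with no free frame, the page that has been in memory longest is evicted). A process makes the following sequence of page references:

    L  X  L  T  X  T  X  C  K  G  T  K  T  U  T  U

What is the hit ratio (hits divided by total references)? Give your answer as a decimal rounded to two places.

L: miss, frames {L}
X: miss, frames {L,X}
L: hit
T: miss, frames {L,X,T}
X: hit
T: hit
X: hit
C: miss, frames {L,X,T,C}
K: miss, evict L, frames {X,T,C,K}
G: miss, evict X, frames {T,C,K,G}
T: hit
K: hit
T: hit
U: miss, evict T, frames {C,K,G,U}
T: miss, evict C, frames {K,G,U,T}
U: hit
Hits: 8 of 16 references → 8/16 = 0.5000.

0.50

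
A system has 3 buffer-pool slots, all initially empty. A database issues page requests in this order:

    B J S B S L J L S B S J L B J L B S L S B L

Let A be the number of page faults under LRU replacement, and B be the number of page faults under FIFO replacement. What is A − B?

Under LRU: F F F . . F F . . F . F F F . . . F . . . . → 10 faults.
Under FIFO: F F F . . F . . . F . F . . . . . F F . F . → 9 faults.
A − B = 10 − 9 = 1.

1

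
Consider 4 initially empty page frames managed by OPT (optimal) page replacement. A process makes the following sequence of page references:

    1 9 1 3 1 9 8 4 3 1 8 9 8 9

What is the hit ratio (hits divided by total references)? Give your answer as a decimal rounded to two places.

0.57

1 → miss, frames (1)
9 → miss, frames (1 9)
1 → hit
3 → miss, frames (1 9 3)
1 → hit
9 → hit
8 → miss, frames (1 9 3 8)
4 → miss, evict 9, frames (1 3 8 4)
3 → hit
1 → hit
8 → hit
9 → miss, evict 4, frames (1 3 8 9)
8 → hit
9 → hit
Hits: 8 of 14 references → 8/14 = 0.5714.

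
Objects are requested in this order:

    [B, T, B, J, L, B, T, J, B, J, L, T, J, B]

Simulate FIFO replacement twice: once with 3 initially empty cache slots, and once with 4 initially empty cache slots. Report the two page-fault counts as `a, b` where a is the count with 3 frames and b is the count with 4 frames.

3 frames: F F . F F F F F . . F . . F → 9 faults.
4 frames: F F . F F . . . . . . . . . → 4 faults.
4 < 9: adding a frame reduced faults, as is typical.

9, 4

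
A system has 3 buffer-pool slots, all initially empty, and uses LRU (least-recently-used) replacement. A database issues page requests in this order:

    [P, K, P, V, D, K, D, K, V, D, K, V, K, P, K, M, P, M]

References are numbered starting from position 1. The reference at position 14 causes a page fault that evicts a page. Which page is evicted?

pos 1: P -> miss, frames [P]
pos 2: K -> miss, frames [P, K]
pos 3: P -> hit
pos 4: V -> miss, frames [K, P, V]
pos 5: D -> miss, evict K, frames [P, V, D]
pos 6: K -> miss, evict P, frames [V, D, K]
pos 7: D -> hit
pos 8: K -> hit
pos 9: V -> hit
pos 10: D -> hit
pos 11: K -> hit
pos 12: V -> hit
pos 13: K -> hit
pos 14: P -> miss, evict D, frames [V, K, P]
At position 14, page D is evicted.

D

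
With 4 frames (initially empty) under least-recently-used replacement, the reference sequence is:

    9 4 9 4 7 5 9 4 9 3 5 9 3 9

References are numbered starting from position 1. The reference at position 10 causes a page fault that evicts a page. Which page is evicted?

7

pos 1: 9: fault, frames (9)
pos 2: 4: fault, frames (9 4)
pos 3: 9: hit
pos 4: 4: hit
pos 5: 7: fault, frames (9 4 7)
pos 6: 5: fault, frames (9 4 7 5)
pos 7: 9: hit
pos 8: 4: hit
pos 9: 9: hit
pos 10: 3: fault, evict 7, frames (5 4 9 3)
At position 10, page 7 is evicted.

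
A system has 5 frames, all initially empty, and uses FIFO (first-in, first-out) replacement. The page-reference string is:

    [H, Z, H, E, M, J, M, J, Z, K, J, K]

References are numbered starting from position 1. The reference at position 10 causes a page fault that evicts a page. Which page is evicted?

pos 1: H: fault, frames (H)
pos 2: Z: fault, frames (H Z)
pos 3: H: hit
pos 4: E: fault, frames (H Z E)
pos 5: M: fault, frames (H Z E M)
pos 6: J: fault, frames (H Z E M J)
pos 7: M: hit
pos 8: J: hit
pos 9: Z: hit
pos 10: K: fault, evict H, frames (Z E M J K)
At position 10, page H is evicted.

H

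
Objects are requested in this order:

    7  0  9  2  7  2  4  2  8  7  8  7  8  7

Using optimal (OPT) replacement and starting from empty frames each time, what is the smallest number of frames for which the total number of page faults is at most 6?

3

f=1: 14 faults
f=2: 7 faults
f=3: 6 faults
f=4: 6 faults
f=5: 6 faults
f=6: 6 faults
Smallest f with faults ≤ 6 is 3.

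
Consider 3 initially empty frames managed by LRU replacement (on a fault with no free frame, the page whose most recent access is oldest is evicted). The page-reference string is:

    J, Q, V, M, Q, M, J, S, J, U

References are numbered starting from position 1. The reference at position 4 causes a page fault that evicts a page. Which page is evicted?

J

pos 1: J -> miss, frames (J)
pos 2: Q -> miss, frames (J Q)
pos 3: V -> miss, frames (J Q V)
pos 4: M -> miss, evict J, frames (Q V M)
At position 4, page J is evicted.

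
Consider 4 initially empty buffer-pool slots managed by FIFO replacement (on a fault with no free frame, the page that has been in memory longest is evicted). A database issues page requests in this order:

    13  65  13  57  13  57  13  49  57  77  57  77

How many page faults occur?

5

13 -> miss, frames [13]
65 -> miss, frames [13, 65]
13 -> hit
57 -> miss, frames [13, 65, 57]
13 -> hit
57 -> hit
13 -> hit
49 -> miss, frames [13, 65, 57, 49]
57 -> hit
77 -> miss, evict 13, frames [65, 57, 49, 77]
57 -> hit
77 -> hit
Page faults: 5.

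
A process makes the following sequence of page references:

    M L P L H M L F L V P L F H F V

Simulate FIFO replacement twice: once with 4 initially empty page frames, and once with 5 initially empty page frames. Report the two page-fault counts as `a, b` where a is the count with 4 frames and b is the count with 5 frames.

4 frames: F F F . F . . F . F . F . . . . → 7 faults.
5 frames: F F F . F . . F . F . . . . . . → 6 faults.
6 < 7: adding a frame reduced faults, as is typical.

7, 6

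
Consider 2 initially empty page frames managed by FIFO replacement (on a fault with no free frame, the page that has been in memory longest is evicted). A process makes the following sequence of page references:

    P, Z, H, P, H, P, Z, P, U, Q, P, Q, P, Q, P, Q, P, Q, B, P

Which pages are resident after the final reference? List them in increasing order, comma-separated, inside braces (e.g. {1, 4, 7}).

{B, P}

P: miss, frames [P]
Z: miss, frames [P, Z]
H: miss, evict P, frames [Z, H]
P: miss, evict Z, frames [H, P]
H: hit
P: hit
Z: miss, evict H, frames [P, Z]
P: hit
U: miss, evict P, frames [Z, U]
Q: miss, evict Z, frames [U, Q]
P: miss, evict U, frames [Q, P]
Q: hit
P: hit
Q: hit
P: hit
Q: hit
P: hit
Q: hit
B: miss, evict Q, frames [P, B]
P: hit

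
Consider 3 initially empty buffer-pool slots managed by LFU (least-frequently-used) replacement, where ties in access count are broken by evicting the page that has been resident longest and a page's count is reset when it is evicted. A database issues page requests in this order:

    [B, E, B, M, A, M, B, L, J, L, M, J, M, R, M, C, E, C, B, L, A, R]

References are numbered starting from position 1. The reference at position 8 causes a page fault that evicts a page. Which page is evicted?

A

pos 1: B -> miss, frames [B]
pos 2: E -> miss, frames [B, E]
pos 3: B -> hit
pos 4: M -> miss, frames [B, E, M]
pos 5: A -> miss, evict E, frames [B, M, A]
pos 6: M -> hit
pos 7: B -> hit
pos 8: L -> miss, evict A, frames [B, M, L]
At position 8, page A is evicted.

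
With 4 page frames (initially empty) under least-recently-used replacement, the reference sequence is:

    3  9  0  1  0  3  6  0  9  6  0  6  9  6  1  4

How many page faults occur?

3 → miss, frames (3)
9 → miss, frames (3 9)
0 → miss, frames (3 9 0)
1 → miss, frames (3 9 0 1)
0 → hit
3 → hit
6 → miss, evict 9, frames (1 0 3 6)
0 → hit
9 → miss, evict 1, frames (3 6 0 9)
6 → hit
0 → hit
6 → hit
9 → hit
6 → hit
1 → miss, evict 3, frames (0 9 6 1)
4 → miss, evict 0, frames (9 6 1 4)
Page faults: 8.

8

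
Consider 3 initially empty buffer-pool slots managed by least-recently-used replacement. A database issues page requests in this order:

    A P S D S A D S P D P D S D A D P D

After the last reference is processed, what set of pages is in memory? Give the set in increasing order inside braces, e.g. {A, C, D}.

{A, D, P}

A: fault, frames [A]
P: fault, frames [A, P]
S: fault, frames [A, P, S]
D: fault, evict A, frames [P, S, D]
S: hit
A: fault, evict P, frames [D, S, A]
D: hit
S: hit
P: fault, evict A, frames [D, S, P]
D: hit
P: hit
D: hit
S: hit
D: hit
A: fault, evict P, frames [S, D, A]
D: hit
P: fault, evict S, frames [A, D, P]
D: hit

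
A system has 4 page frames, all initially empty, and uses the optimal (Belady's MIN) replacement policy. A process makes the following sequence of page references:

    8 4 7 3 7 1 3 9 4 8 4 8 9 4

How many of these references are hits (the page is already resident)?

8: fault, frames {8}
4: fault, frames {8,4}
7: fault, frames {8,4,7}
3: fault, frames {8,4,7,3}
7: hit
1: fault, evict 7, frames {8,4,3,1}
3: hit
9: fault, evict 1, frames {8,4,3,9}
4: hit
8: hit
4: hit
8: hit
9: hit
4: hit
Hits: 8.

8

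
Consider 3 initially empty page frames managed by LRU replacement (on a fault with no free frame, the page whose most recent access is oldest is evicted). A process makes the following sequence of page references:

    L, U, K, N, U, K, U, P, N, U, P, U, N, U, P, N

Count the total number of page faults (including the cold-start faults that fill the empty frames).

6

L → fault, frames (L)
U → fault, frames (L U)
K → fault, frames (L U K)
N → fault, evict L, frames (U K N)
U → hit
K → hit
U → hit
P → fault, evict N, frames (K U P)
N → fault, evict K, frames (U P N)
U → hit
P → hit
U → hit
N → hit
U → hit
P → hit
N → hit
Page faults: 6.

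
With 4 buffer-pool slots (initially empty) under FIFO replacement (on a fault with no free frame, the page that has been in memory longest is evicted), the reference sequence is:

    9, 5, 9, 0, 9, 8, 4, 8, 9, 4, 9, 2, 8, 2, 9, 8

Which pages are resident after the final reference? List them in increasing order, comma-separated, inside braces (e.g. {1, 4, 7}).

9 → fault, frames [9]
5 → fault, frames [9, 5]
9 → hit
0 → fault, frames [9, 5, 0]
9 → hit
8 → fault, frames [9, 5, 0, 8]
4 → fault, evict 9, frames [5, 0, 8, 4]
8 → hit
9 → fault, evict 5, frames [0, 8, 4, 9]
4 → hit
9 → hit
2 → fault, evict 0, frames [8, 4, 9, 2]
8 → hit
2 → hit
9 → hit
8 → hit

{2, 4, 8, 9}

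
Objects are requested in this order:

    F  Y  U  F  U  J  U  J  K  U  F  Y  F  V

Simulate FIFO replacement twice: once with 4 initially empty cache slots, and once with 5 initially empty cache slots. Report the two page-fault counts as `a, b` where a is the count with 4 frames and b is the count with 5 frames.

8, 6

4 frames: F F F . . F . . F . F F . F → 8 faults.
5 frames: F F F . . F . . F . . . . F → 6 faults.
6 < 8: adding a frame reduced faults, as is typical.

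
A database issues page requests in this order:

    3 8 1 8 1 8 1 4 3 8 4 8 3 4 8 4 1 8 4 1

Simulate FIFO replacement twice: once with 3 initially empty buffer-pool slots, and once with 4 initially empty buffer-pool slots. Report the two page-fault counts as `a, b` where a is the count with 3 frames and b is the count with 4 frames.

8, 4

3 frames: F F F . . . . F F F . . . . . . F . F . → 8 faults.
4 frames: F F F . . . . F . . . . . . . . . . . . → 4 faults.
4 < 8: adding a frame reduced faults, as is typical.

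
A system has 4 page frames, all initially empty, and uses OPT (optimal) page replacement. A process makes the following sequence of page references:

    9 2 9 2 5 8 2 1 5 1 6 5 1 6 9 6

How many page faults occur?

9: fault, frames [9]
2: fault, frames [9, 2]
9: hit
2: hit
5: fault, frames [9, 2, 5]
8: fault, frames [9, 2, 5, 8]
2: hit
1: fault, evict 8, frames [9, 2, 5, 1]
5: hit
1: hit
6: fault, evict 2, frames [9, 5, 1, 6]
5: hit
1: hit
6: hit
9: hit
6: hit
Page faults: 6.

6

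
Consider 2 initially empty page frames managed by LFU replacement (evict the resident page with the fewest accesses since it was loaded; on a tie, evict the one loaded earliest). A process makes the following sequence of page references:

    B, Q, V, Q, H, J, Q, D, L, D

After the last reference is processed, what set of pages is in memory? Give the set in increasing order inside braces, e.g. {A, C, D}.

{D, Q}

B → fault, frames [B]
Q → fault, frames [B, Q]
V → fault, evict B, frames [Q, V]
Q → hit
H → fault, evict V, frames [Q, H]
J → fault, evict H, frames [Q, J]
Q → hit
D → fault, evict J, frames [Q, D]
L → fault, evict D, frames [Q, L]
D → fault, evict L, frames [Q, D]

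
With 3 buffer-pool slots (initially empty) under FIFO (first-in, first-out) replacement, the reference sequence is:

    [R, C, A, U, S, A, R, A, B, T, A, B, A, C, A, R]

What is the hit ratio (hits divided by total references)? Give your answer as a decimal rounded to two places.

R -> fault, frames (R)
C -> fault, frames (R C)
A -> fault, frames (R C A)
U -> fault, evict R, frames (C A U)
S -> fault, evict C, frames (A U S)
A -> hit
R -> fault, evict A, frames (U S R)
A -> fault, evict U, frames (S R A)
B -> fault, evict S, frames (R A B)
T -> fault, evict R, frames (A B T)
A -> hit
B -> hit
A -> hit
C -> fault, evict A, frames (B T C)
A -> fault, evict B, frames (T C A)
R -> fault, evict T, frames (C A R)
Hits: 4 of 16 references → 4/16 = 0.2500.

0.25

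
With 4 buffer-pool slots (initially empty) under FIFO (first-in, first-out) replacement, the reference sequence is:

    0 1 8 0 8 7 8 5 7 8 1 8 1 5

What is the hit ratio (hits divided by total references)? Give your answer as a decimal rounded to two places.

0.64

0 -> fault, frames {0}
1 -> fault, frames {0,1}
8 -> fault, frames {0,1,8}
0 -> hit
8 -> hit
7 -> fault, frames {0,1,8,7}
8 -> hit
5 -> fault, evict 0, frames {1,8,7,5}
7 -> hit
8 -> hit
1 -> hit
8 -> hit
1 -> hit
5 -> hit
Hits: 9 of 14 references → 9/14 = 0.6429.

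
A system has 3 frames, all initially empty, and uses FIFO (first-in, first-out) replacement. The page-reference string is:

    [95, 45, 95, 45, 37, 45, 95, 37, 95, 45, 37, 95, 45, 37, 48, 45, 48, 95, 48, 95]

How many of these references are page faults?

5

95 -> miss, frames [95]
45 -> miss, frames [95, 45]
95 -> hit
45 -> hit
37 -> miss, frames [95, 45, 37]
45 -> hit
95 -> hit
37 -> hit
95 -> hit
45 -> hit
37 -> hit
95 -> hit
45 -> hit
37 -> hit
48 -> miss, evict 95, frames [45, 37, 48]
45 -> hit
48 -> hit
95 -> miss, evict 45, frames [37, 48, 95]
48 -> hit
95 -> hit
Page faults: 5.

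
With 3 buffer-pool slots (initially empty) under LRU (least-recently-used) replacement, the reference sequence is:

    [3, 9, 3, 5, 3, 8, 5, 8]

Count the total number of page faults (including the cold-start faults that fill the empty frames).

3: miss, frames [3]
9: miss, frames [3, 9]
3: hit
5: miss, frames [9, 3, 5]
3: hit
8: miss, evict 9, frames [5, 3, 8]
5: hit
8: hit
Page faults: 4.

4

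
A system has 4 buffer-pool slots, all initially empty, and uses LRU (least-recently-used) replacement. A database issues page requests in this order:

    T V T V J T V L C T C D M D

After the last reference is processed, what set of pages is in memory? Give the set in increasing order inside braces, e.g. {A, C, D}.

T → fault, frames (T)
V → fault, frames (T V)
T → hit
V → hit
J → fault, frames (T V J)
T → hit
V → hit
L → fault, frames (J T V L)
C → fault, evict J, frames (T V L C)
T → hit
C → hit
D → fault, evict V, frames (L T C D)
M → fault, evict L, frames (T C D M)
D → hit

{C, D, M, T}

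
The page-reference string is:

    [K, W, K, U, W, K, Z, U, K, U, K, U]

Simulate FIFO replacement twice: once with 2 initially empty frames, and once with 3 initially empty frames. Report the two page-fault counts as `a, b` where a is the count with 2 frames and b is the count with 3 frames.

2 frames: F F . F . F F F F . . . → 7 faults.
3 frames: F F . F . . F . F . . . → 5 faults.
5 < 7: adding a frame reduced faults, as is typical.

7, 5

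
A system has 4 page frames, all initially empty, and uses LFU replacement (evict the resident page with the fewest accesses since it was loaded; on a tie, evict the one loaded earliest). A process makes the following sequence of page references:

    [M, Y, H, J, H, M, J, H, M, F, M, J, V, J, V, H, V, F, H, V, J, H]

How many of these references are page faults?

M: fault, frames [M]
Y: fault, frames [M, Y]
H: fault, frames [M, Y, H]
J: fault, frames [M, Y, H, J]
H: hit
M: hit
J: hit
H: hit
M: hit
F: fault, evict Y, frames [M, H, J, F]
M: hit
J: hit
V: fault, evict F, frames [M, H, J, V]
J: hit
V: hit
H: hit
V: hit
F: fault, evict V, frames [M, H, J, F]
H: hit
V: fault, evict F, frames [M, H, J, V]
J: hit
H: hit
Page faults: 8.

8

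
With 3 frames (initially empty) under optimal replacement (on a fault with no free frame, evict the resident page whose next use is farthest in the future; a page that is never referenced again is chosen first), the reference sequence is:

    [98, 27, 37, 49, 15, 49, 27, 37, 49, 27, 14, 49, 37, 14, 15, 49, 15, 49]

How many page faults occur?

98 -> miss, frames {98}
27 -> miss, frames {98,27}
37 -> miss, frames {98,27,37}
49 -> miss, evict 98, frames {27,37,49}
15 -> miss, evict 37, frames {27,49,15}
49 -> hit
27 -> hit
37 -> miss, evict 15, frames {27,49,37}
49 -> hit
27 -> hit
14 -> miss, evict 27, frames {49,37,14}
49 -> hit
37 -> hit
14 -> hit
15 -> miss, evict 14, frames {49,37,15}
49 -> hit
15 -> hit
49 -> hit
Page faults: 8.

8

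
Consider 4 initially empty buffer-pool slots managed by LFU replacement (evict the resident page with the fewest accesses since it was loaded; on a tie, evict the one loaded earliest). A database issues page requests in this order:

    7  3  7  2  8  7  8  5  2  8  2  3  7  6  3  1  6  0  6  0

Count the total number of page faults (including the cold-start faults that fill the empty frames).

7 → fault, frames (7)
3 → fault, frames (7 3)
7 → hit
2 → fault, frames (7 3 2)
8 → fault, frames (7 3 2 8)
7 → hit
8 → hit
5 → fault, evict 3, frames (7 2 8 5)
2 → hit
8 → hit
2 → hit
3 → fault, evict 5, frames (7 2 8 3)
7 → hit
6 → fault, evict 3, frames (7 2 8 6)
3 → fault, evict 6, frames (7 2 8 3)
1 → fault, evict 3, frames (7 2 8 1)
6 → fault, evict 1, frames (7 2 8 6)
0 → fault, evict 6, frames (7 2 8 0)
6 → fault, evict 0, frames (7 2 8 6)
0 → fault, evict 6, frames (7 2 8 0)
Page faults: 13.

13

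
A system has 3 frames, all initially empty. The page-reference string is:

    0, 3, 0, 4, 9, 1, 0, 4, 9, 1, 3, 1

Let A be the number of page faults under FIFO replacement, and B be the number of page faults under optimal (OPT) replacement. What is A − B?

Under FIFO: F F . F F F F F F F F . → 10 faults.
Under OPT: F F . F F F . . F . F . → 7 faults.
A − B = 10 − 7 = 3.

3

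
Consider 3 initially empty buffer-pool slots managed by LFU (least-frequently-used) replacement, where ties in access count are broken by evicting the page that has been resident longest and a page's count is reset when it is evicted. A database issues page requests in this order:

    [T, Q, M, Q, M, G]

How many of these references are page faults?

T -> fault, frames (T)
Q -> fault, frames (T Q)
M -> fault, frames (T Q M)
Q -> hit
M -> hit
G -> fault, evict T, frames (Q M G)
Page faults: 4.

4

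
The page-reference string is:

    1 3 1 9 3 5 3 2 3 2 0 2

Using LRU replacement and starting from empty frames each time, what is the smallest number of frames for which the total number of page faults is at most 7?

f=1: 12 faults
f=2: 7 faults
f=3: 6 faults
f=4: 6 faults
f=5: 6 faults
f=6: 6 faults
Smallest f with faults ≤ 7 is 2.

2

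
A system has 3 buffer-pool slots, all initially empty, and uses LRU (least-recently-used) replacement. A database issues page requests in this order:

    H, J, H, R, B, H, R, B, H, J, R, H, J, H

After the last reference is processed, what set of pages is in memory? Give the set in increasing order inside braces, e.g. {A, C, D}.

H → miss, frames {H}
J → miss, frames {H,J}
H → hit
R → miss, frames {J,H,R}
B → miss, evict J, frames {H,R,B}
H → hit
R → hit
B → hit
H → hit
J → miss, evict R, frames {B,H,J}
R → miss, evict B, frames {H,J,R}
H → hit
J → hit
H → hit

{H, J, R}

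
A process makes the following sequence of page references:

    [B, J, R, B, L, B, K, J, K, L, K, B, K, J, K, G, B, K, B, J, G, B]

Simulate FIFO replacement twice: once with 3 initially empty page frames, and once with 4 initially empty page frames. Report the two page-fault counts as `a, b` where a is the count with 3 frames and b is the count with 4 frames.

3 frames: F F F . F F F F . F . F F F . F F F . F F F → 17 faults.
4 frames: F F F . F . F . . . . F . F . F . . . . . . → 8 faults.
8 < 17: adding a frame reduced faults, as is typical.

17, 8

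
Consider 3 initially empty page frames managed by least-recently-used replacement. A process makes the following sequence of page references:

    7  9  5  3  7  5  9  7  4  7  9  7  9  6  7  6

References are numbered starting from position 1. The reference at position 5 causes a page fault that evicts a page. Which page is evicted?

pos 1: 7: fault, frames (7)
pos 2: 9: fault, frames (7 9)
pos 3: 5: fault, frames (7 9 5)
pos 4: 3: fault, evict 7, frames (9 5 3)
pos 5: 7: fault, evict 9, frames (5 3 7)
At position 5, page 9 is evicted.

9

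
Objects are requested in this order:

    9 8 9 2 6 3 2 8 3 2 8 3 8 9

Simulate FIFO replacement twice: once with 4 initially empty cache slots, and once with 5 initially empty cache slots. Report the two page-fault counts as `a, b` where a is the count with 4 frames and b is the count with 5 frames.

4 frames: F F . F F F . . . . . . . F → 6 faults.
5 frames: F F . F F F . . . . . . . . → 5 faults.
5 < 6: adding a frame reduced faults, as is typical.

6, 5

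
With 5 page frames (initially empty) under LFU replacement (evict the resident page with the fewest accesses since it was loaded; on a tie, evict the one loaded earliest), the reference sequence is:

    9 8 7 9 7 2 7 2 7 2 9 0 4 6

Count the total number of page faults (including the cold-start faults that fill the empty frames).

9: miss, frames {9}
8: miss, frames {9,8}
7: miss, frames {9,8,7}
9: hit
7: hit
2: miss, frames {9,8,7,2}
7: hit
2: hit
7: hit
2: hit
9: hit
0: miss, frames {9,8,7,2,0}
4: miss, evict 8, frames {9,7,2,0,4}
6: miss, evict 0, frames {9,7,2,4,6}
Page faults: 7.

7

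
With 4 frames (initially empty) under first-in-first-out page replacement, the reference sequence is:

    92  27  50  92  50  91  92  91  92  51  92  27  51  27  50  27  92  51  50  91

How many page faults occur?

92 → miss, frames (92)
27 → miss, frames (92 27)
50 → miss, frames (92 27 50)
92 → hit
50 → hit
91 → miss, frames (92 27 50 91)
92 → hit
91 → hit
92 → hit
51 → miss, evict 92, frames (27 50 91 51)
92 → miss, evict 27, frames (50 91 51 92)
27 → miss, evict 50, frames (91 51 92 27)
51 → hit
27 → hit
50 → miss, evict 91, frames (51 92 27 50)
27 → hit
92 → hit
51 → hit
50 → hit
91 → miss, evict 51, frames (92 27 50 91)
Page faults: 9.

9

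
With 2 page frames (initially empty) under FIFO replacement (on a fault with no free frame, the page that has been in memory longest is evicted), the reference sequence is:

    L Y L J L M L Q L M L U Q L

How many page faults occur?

11

L → fault, frames [L]
Y → fault, frames [L, Y]
L → hit
J → fault, evict L, frames [Y, J]
L → fault, evict Y, frames [J, L]
M → fault, evict J, frames [L, M]
L → hit
Q → fault, evict L, frames [M, Q]
L → fault, evict M, frames [Q, L]
M → fault, evict Q, frames [L, M]
L → hit
U → fault, evict L, frames [M, U]
Q → fault, evict M, frames [U, Q]
L → fault, evict U, frames [Q, L]
Page faults: 11.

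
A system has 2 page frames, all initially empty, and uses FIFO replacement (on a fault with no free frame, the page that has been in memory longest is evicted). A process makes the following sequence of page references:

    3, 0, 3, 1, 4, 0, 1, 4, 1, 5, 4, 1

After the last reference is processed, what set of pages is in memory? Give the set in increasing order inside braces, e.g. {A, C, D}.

{1, 5}

3 → miss, frames [3]
0 → miss, frames [3, 0]
3 → hit
1 → miss, evict 3, frames [0, 1]
4 → miss, evict 0, frames [1, 4]
0 → miss, evict 1, frames [4, 0]
1 → miss, evict 4, frames [0, 1]
4 → miss, evict 0, frames [1, 4]
1 → hit
5 → miss, evict 1, frames [4, 5]
4 → hit
1 → miss, evict 4, frames [5, 1]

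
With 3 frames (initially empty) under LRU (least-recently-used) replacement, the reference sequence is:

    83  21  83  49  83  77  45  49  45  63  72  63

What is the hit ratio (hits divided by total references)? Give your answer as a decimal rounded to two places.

83 → fault, frames {83}
21 → fault, frames {83,21}
83 → hit
49 → fault, frames {21,83,49}
83 → hit
77 → fault, evict 21, frames {49,83,77}
45 → fault, evict 49, frames {83,77,45}
49 → fault, evict 83, frames {77,45,49}
45 → hit
63 → fault, evict 77, frames {49,45,63}
72 → fault, evict 49, frames {45,63,72}
63 → hit
Hits: 4 of 12 references → 4/12 = 0.3333.

0.33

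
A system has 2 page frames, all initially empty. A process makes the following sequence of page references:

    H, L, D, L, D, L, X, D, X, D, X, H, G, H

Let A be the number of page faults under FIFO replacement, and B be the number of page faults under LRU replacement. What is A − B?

Under FIFO: F F F . . . F . . . . F F . → 6 faults.
Under LRU: F F F . . . F F . . . F F . → 7 faults.
A − B = 6 − 7 = -1.

-1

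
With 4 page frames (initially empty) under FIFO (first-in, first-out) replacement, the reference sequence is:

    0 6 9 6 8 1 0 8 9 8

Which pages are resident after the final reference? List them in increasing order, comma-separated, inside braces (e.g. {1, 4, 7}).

{0, 1, 8, 9}

0 -> fault, frames {0}
6 -> fault, frames {0,6}
9 -> fault, frames {0,6,9}
6 -> hit
8 -> fault, frames {0,6,9,8}
1 -> fault, evict 0, frames {6,9,8,1}
0 -> fault, evict 6, frames {9,8,1,0}
8 -> hit
9 -> hit
8 -> hit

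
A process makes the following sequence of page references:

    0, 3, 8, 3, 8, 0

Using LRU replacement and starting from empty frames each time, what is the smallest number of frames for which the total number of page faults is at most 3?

3

f=1: 6 faults
f=2: 4 faults
f=3: 3 faults
Smallest f with faults ≤ 3 is 3.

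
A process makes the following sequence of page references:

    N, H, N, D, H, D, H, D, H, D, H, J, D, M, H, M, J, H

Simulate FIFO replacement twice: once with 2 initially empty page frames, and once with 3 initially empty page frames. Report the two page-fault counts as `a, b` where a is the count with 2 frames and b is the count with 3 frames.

7, 6

2 frames: F F . F . . . . . . . F . F F . F . → 7 faults.
3 frames: F F . F . . . . . . . F . F F . . . → 6 faults.
6 < 7: adding a frame reduced faults, as is typical.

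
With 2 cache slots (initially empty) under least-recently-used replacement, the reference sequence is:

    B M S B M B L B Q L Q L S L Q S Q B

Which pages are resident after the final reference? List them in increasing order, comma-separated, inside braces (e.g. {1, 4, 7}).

B: fault, frames (B)
M: fault, frames (B M)
S: fault, evict B, frames (M S)
B: fault, evict M, frames (S B)
M: fault, evict S, frames (B M)
B: hit
L: fault, evict M, frames (B L)
B: hit
Q: fault, evict L, frames (B Q)
L: fault, evict B, frames (Q L)
Q: hit
L: hit
S: fault, evict Q, frames (L S)
L: hit
Q: fault, evict S, frames (L Q)
S: fault, evict L, frames (Q S)
Q: hit
B: fault, evict S, frames (Q B)

{B, Q}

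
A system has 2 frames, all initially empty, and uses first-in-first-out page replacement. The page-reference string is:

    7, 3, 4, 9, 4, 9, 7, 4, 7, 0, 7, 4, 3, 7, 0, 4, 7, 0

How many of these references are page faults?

15

7: fault, frames {7}
3: fault, frames {7,3}
4: fault, evict 7, frames {3,4}
9: fault, evict 3, frames {4,9}
4: hit
9: hit
7: fault, evict 4, frames {9,7}
4: fault, evict 9, frames {7,4}
7: hit
0: fault, evict 7, frames {4,0}
7: fault, evict 4, frames {0,7}
4: fault, evict 0, frames {7,4}
3: fault, evict 7, frames {4,3}
7: fault, evict 4, frames {3,7}
0: fault, evict 3, frames {7,0}
4: fault, evict 7, frames {0,4}
7: fault, evict 0, frames {4,7}
0: fault, evict 4, frames {7,0}
Page faults: 15.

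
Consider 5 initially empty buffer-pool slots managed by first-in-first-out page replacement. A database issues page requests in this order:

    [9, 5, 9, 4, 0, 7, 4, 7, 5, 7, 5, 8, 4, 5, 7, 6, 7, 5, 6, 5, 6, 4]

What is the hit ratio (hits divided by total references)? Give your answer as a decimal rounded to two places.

0.59

9: fault, frames {9}
5: fault, frames {9,5}
9: hit
4: fault, frames {9,5,4}
0: fault, frames {9,5,4,0}
7: fault, frames {9,5,4,0,7}
4: hit
7: hit
5: hit
7: hit
5: hit
8: fault, evict 9, frames {5,4,0,7,8}
4: hit
5: hit
7: hit
6: fault, evict 5, frames {4,0,7,8,6}
7: hit
5: fault, evict 4, frames {0,7,8,6,5}
6: hit
5: hit
6: hit
4: fault, evict 0, frames {7,8,6,5,4}
Hits: 13 of 22 references → 13/22 = 0.5909.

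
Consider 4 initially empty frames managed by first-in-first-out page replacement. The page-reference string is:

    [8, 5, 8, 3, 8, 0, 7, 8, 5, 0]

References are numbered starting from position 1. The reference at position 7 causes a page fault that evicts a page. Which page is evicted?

pos 1: 8: fault, frames (8)
pos 2: 5: fault, frames (8 5)
pos 3: 8: hit
pos 4: 3: fault, frames (8 5 3)
pos 5: 8: hit
pos 6: 0: fault, frames (8 5 3 0)
pos 7: 7: fault, evict 8, frames (5 3 0 7)
At position 7, page 8 is evicted.

8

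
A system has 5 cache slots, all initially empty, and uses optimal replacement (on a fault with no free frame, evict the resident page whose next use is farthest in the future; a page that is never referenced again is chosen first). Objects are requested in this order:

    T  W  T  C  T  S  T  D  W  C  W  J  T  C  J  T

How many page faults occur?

6

T -> miss, frames {T}
W -> miss, frames {T,W}
T -> hit
C -> miss, frames {T,W,C}
T -> hit
S -> miss, frames {T,W,C,S}
T -> hit
D -> miss, frames {T,W,C,S,D}
W -> hit
C -> hit
W -> hit
J -> miss, evict D, frames {T,W,C,S,J}
T -> hit
C -> hit
J -> hit
T -> hit
Page faults: 6.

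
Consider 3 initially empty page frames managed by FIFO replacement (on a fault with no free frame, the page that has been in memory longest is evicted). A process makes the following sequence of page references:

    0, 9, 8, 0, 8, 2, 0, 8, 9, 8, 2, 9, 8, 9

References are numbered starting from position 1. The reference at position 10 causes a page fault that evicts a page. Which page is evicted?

2

pos 1: 0 -> fault, frames [0]
pos 2: 9 -> fault, frames [0, 9]
pos 3: 8 -> fault, frames [0, 9, 8]
pos 4: 0 -> hit
pos 5: 8 -> hit
pos 6: 2 -> fault, evict 0, frames [9, 8, 2]
pos 7: 0 -> fault, evict 9, frames [8, 2, 0]
pos 8: 8 -> hit
pos 9: 9 -> fault, evict 8, frames [2, 0, 9]
pos 10: 8 -> fault, evict 2, frames [0, 9, 8]
At position 10, page 2 is evicted.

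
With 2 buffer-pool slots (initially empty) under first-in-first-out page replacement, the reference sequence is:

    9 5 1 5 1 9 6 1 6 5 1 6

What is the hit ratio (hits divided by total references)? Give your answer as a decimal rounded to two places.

0.33

9 → miss, frames {9}
5 → miss, frames {9,5}
1 → miss, evict 9, frames {5,1}
5 → hit
1 → hit
9 → miss, evict 5, frames {1,9}
6 → miss, evict 1, frames {9,6}
1 → miss, evict 9, frames {6,1}
6 → hit
5 → miss, evict 6, frames {1,5}
1 → hit
6 → miss, evict 1, frames {5,6}
Hits: 4 of 12 references → 4/12 = 0.3333.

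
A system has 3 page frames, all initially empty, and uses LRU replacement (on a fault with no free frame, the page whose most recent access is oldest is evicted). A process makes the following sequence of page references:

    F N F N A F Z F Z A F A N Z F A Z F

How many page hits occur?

10

F → miss, frames {F}
N → miss, frames {F,N}
F → hit
N → hit
A → miss, frames {F,N,A}
F → hit
Z → miss, evict N, frames {A,F,Z}
F → hit
Z → hit
A → hit
F → hit
A → hit
N → miss, evict Z, frames {F,A,N}
Z → miss, evict F, frames {A,N,Z}
F → miss, evict A, frames {N,Z,F}
A → miss, evict N, frames {Z,F,A}
Z → hit
F → hit
Hits: 10.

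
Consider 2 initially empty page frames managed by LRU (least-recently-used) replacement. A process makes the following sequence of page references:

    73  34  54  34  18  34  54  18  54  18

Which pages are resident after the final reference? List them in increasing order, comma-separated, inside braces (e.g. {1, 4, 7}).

73: miss, frames [73]
34: miss, frames [73, 34]
54: miss, evict 73, frames [34, 54]
34: hit
18: miss, evict 54, frames [34, 18]
34: hit
54: miss, evict 18, frames [34, 54]
18: miss, evict 34, frames [54, 18]
54: hit
18: hit

{18, 54}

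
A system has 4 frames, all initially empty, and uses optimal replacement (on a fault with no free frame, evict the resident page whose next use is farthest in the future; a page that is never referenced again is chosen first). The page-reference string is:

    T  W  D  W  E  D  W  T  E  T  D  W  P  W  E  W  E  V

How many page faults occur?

6

T → fault, frames (T)
W → fault, frames (T W)
D → fault, frames (T W D)
W → hit
E → fault, frames (T W D E)
D → hit
W → hit
T → hit
E → hit
T → hit
D → hit
W → hit
P → fault, evict D, frames (T W E P)
W → hit
E → hit
W → hit
E → hit
V → fault, evict P, frames (T W E V)
Page faults: 6.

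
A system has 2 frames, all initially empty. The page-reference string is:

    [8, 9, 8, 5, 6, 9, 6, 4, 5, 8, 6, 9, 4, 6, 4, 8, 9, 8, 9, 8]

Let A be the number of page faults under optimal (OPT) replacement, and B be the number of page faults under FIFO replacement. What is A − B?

-3

Under OPT: F F . F F . . F F F . F F . . F F . . . → 11 faults.
Under FIFO: F F . F F F . F F F F F F F . F F . . . → 14 faults.
A − B = 11 − 14 = -3.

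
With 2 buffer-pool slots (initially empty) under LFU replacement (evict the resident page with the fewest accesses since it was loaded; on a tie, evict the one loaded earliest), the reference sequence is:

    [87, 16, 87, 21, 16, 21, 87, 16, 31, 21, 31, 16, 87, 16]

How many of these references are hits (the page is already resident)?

87 → miss, frames [87]
16 → miss, frames [87, 16]
87 → hit
21 → miss, evict 16, frames [87, 21]
16 → miss, evict 21, frames [87, 16]
21 → miss, evict 16, frames [87, 21]
87 → hit
16 → miss, evict 21, frames [87, 16]
31 → miss, evict 16, frames [87, 31]
21 → miss, evict 31, frames [87, 21]
31 → miss, evict 21, frames [87, 31]
16 → miss, evict 31, frames [87, 16]
87 → hit
16 → hit
Hits: 4.

4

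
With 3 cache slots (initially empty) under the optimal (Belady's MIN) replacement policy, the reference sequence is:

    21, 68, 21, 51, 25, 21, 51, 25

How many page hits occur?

4

21: fault, frames [21]
68: fault, frames [21, 68]
21: hit
51: fault, frames [21, 68, 51]
25: fault, evict 68, frames [21, 51, 25]
21: hit
51: hit
25: hit
Hits: 4.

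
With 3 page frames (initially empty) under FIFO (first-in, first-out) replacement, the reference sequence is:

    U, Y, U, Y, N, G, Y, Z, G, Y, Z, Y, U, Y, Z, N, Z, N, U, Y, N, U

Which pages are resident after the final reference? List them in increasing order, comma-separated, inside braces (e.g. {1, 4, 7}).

{U, Y, Z}

U -> miss, frames (U)
Y -> miss, frames (U Y)
U -> hit
Y -> hit
N -> miss, frames (U Y N)
G -> miss, evict U, frames (Y N G)
Y -> hit
Z -> miss, evict Y, frames (N G Z)
G -> hit
Y -> miss, evict N, frames (G Z Y)
Z -> hit
Y -> hit
U -> miss, evict G, frames (Z Y U)
Y -> hit
Z -> hit
N -> miss, evict Z, frames (Y U N)
Z -> miss, evict Y, frames (U N Z)
N -> hit
U -> hit
Y -> miss, evict U, frames (N Z Y)
N -> hit
U -> miss, evict N, frames (Z Y U)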